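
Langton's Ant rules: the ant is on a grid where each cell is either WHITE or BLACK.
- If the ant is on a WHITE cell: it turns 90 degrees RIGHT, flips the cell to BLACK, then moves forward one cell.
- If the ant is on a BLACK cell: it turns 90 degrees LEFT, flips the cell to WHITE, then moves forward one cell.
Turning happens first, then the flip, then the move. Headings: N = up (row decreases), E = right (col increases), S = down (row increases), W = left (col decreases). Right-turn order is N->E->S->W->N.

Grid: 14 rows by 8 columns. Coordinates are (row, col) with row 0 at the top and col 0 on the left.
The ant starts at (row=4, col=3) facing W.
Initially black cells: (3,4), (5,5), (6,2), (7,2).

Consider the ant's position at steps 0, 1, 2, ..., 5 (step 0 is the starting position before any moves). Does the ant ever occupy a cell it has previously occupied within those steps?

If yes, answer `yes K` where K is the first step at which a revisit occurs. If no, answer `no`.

Answer: no

Derivation:
Step 1: on WHITE (4,3): turn R to N, flip to black, move to (3,3). |black|=5 — new cell
Step 2: on WHITE (3,3): turn R to E, flip to black, move to (3,4). |black|=6 — new cell
Step 3: on BLACK (3,4): turn L to N, flip to white, move to (2,4). |black|=5 — new cell
Step 4: on WHITE (2,4): turn R to E, flip to black, move to (2,5). |black|=6 — new cell
Step 5: on WHITE (2,5): turn R to S, flip to black, move to (3,5). |black|=7 — new cell
No revisit within 5 steps.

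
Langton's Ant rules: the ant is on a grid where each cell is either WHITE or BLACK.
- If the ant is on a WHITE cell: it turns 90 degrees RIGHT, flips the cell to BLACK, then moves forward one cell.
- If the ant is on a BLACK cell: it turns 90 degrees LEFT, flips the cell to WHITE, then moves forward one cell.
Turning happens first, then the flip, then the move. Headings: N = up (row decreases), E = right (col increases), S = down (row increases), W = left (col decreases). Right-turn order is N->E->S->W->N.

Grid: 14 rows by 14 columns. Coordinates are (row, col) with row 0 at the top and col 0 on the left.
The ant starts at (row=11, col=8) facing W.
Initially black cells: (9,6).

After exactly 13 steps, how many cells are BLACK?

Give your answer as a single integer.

Step 1: on WHITE (11,8): turn R to N, flip to black, move to (10,8). |black|=2
Step 2: on WHITE (10,8): turn R to E, flip to black, move to (10,9). |black|=3
Step 3: on WHITE (10,9): turn R to S, flip to black, move to (11,9). |black|=4
Step 4: on WHITE (11,9): turn R to W, flip to black, move to (11,8). |black|=5
Step 5: on BLACK (11,8): turn L to S, flip to white, move to (12,8). |black|=4
Step 6: on WHITE (12,8): turn R to W, flip to black, move to (12,7). |black|=5
Step 7: on WHITE (12,7): turn R to N, flip to black, move to (11,7). |black|=6
Step 8: on WHITE (11,7): turn R to E, flip to black, move to (11,8). |black|=7
Step 9: on WHITE (11,8): turn R to S, flip to black, move to (12,8). |black|=8
Step 10: on BLACK (12,8): turn L to E, flip to white, move to (12,9). |black|=7
Step 11: on WHITE (12,9): turn R to S, flip to black, move to (13,9). |black|=8
Step 12: on WHITE (13,9): turn R to W, flip to black, move to (13,8). |black|=9
Step 13: on WHITE (13,8): turn R to N, flip to black, move to (12,8). |black|=10

Answer: 10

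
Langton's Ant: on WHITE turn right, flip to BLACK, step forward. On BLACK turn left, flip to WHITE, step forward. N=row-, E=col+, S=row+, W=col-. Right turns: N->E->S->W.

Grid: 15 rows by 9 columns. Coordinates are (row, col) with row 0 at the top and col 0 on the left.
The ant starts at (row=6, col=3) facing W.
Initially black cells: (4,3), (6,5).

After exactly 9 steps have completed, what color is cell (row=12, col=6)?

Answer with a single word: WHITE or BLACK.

Step 1: on WHITE (6,3): turn R to N, flip to black, move to (5,3). |black|=3
Step 2: on WHITE (5,3): turn R to E, flip to black, move to (5,4). |black|=4
Step 3: on WHITE (5,4): turn R to S, flip to black, move to (6,4). |black|=5
Step 4: on WHITE (6,4): turn R to W, flip to black, move to (6,3). |black|=6
Step 5: on BLACK (6,3): turn L to S, flip to white, move to (7,3). |black|=5
Step 6: on WHITE (7,3): turn R to W, flip to black, move to (7,2). |black|=6
Step 7: on WHITE (7,2): turn R to N, flip to black, move to (6,2). |black|=7
Step 8: on WHITE (6,2): turn R to E, flip to black, move to (6,3). |black|=8
Step 9: on WHITE (6,3): turn R to S, flip to black, move to (7,3). |black|=9

Answer: WHITE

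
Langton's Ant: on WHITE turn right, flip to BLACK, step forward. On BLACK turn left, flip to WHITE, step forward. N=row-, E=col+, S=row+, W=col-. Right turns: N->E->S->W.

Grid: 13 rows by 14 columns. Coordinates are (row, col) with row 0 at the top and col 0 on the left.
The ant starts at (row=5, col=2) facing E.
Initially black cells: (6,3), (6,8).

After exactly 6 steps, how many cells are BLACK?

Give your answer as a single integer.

Step 1: on WHITE (5,2): turn R to S, flip to black, move to (6,2). |black|=3
Step 2: on WHITE (6,2): turn R to W, flip to black, move to (6,1). |black|=4
Step 3: on WHITE (6,1): turn R to N, flip to black, move to (5,1). |black|=5
Step 4: on WHITE (5,1): turn R to E, flip to black, move to (5,2). |black|=6
Step 5: on BLACK (5,2): turn L to N, flip to white, move to (4,2). |black|=5
Step 6: on WHITE (4,2): turn R to E, flip to black, move to (4,3). |black|=6

Answer: 6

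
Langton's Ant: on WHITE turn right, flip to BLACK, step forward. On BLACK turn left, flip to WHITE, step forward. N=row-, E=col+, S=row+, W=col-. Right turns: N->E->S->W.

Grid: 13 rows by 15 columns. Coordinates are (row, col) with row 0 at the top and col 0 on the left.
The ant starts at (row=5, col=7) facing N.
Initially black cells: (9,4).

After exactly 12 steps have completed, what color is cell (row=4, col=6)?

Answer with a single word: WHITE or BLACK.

Answer: BLACK

Derivation:
Step 1: on WHITE (5,7): turn R to E, flip to black, move to (5,8). |black|=2
Step 2: on WHITE (5,8): turn R to S, flip to black, move to (6,8). |black|=3
Step 3: on WHITE (6,8): turn R to W, flip to black, move to (6,7). |black|=4
Step 4: on WHITE (6,7): turn R to N, flip to black, move to (5,7). |black|=5
Step 5: on BLACK (5,7): turn L to W, flip to white, move to (5,6). |black|=4
Step 6: on WHITE (5,6): turn R to N, flip to black, move to (4,6). |black|=5
Step 7: on WHITE (4,6): turn R to E, flip to black, move to (4,7). |black|=6
Step 8: on WHITE (4,7): turn R to S, flip to black, move to (5,7). |black|=7
Step 9: on WHITE (5,7): turn R to W, flip to black, move to (5,6). |black|=8
Step 10: on BLACK (5,6): turn L to S, flip to white, move to (6,6). |black|=7
Step 11: on WHITE (6,6): turn R to W, flip to black, move to (6,5). |black|=8
Step 12: on WHITE (6,5): turn R to N, flip to black, move to (5,5). |black|=9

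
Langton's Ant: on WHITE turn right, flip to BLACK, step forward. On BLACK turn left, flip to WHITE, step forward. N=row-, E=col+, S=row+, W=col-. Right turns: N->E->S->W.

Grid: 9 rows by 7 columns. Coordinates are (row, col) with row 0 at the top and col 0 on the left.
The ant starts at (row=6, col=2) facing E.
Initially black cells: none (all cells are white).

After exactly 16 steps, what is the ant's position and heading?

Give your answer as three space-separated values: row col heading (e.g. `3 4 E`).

Answer: 6 2 E

Derivation:
Step 1: on WHITE (6,2): turn R to S, flip to black, move to (7,2). |black|=1
Step 2: on WHITE (7,2): turn R to W, flip to black, move to (7,1). |black|=2
Step 3: on WHITE (7,1): turn R to N, flip to black, move to (6,1). |black|=3
Step 4: on WHITE (6,1): turn R to E, flip to black, move to (6,2). |black|=4
Step 5: on BLACK (6,2): turn L to N, flip to white, move to (5,2). |black|=3
Step 6: on WHITE (5,2): turn R to E, flip to black, move to (5,3). |black|=4
Step 7: on WHITE (5,3): turn R to S, flip to black, move to (6,3). |black|=5
Step 8: on WHITE (6,3): turn R to W, flip to black, move to (6,2). |black|=6
Step 9: on WHITE (6,2): turn R to N, flip to black, move to (5,2). |black|=7
Step 10: on BLACK (5,2): turn L to W, flip to white, move to (5,1). |black|=6
Step 11: on WHITE (5,1): turn R to N, flip to black, move to (4,1). |black|=7
Step 12: on WHITE (4,1): turn R to E, flip to black, move to (4,2). |black|=8
Step 13: on WHITE (4,2): turn R to S, flip to black, move to (5,2). |black|=9
Step 14: on WHITE (5,2): turn R to W, flip to black, move to (5,1). |black|=10
Step 15: on BLACK (5,1): turn L to S, flip to white, move to (6,1). |black|=9
Step 16: on BLACK (6,1): turn L to E, flip to white, move to (6,2). |black|=8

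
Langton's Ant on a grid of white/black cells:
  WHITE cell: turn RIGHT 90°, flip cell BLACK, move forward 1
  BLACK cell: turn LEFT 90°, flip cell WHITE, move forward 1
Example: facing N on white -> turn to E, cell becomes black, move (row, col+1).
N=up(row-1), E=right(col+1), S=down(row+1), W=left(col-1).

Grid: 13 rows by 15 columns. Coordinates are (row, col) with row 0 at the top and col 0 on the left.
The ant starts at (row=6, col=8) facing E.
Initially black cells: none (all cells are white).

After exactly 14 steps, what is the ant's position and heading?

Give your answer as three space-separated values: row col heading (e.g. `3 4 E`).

Step 1: on WHITE (6,8): turn R to S, flip to black, move to (7,8). |black|=1
Step 2: on WHITE (7,8): turn R to W, flip to black, move to (7,7). |black|=2
Step 3: on WHITE (7,7): turn R to N, flip to black, move to (6,7). |black|=3
Step 4: on WHITE (6,7): turn R to E, flip to black, move to (6,8). |black|=4
Step 5: on BLACK (6,8): turn L to N, flip to white, move to (5,8). |black|=3
Step 6: on WHITE (5,8): turn R to E, flip to black, move to (5,9). |black|=4
Step 7: on WHITE (5,9): turn R to S, flip to black, move to (6,9). |black|=5
Step 8: on WHITE (6,9): turn R to W, flip to black, move to (6,8). |black|=6
Step 9: on WHITE (6,8): turn R to N, flip to black, move to (5,8). |black|=7
Step 10: on BLACK (5,8): turn L to W, flip to white, move to (5,7). |black|=6
Step 11: on WHITE (5,7): turn R to N, flip to black, move to (4,7). |black|=7
Step 12: on WHITE (4,7): turn R to E, flip to black, move to (4,8). |black|=8
Step 13: on WHITE (4,8): turn R to S, flip to black, move to (5,8). |black|=9
Step 14: on WHITE (5,8): turn R to W, flip to black, move to (5,7). |black|=10

Answer: 5 7 W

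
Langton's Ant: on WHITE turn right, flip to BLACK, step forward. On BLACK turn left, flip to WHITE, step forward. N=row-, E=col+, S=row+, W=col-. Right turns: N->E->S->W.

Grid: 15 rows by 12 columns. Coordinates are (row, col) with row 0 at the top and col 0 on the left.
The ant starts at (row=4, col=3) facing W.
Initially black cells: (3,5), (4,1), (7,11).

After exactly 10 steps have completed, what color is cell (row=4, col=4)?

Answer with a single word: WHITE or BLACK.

Step 1: on WHITE (4,3): turn R to N, flip to black, move to (3,3). |black|=4
Step 2: on WHITE (3,3): turn R to E, flip to black, move to (3,4). |black|=5
Step 3: on WHITE (3,4): turn R to S, flip to black, move to (4,4). |black|=6
Step 4: on WHITE (4,4): turn R to W, flip to black, move to (4,3). |black|=7
Step 5: on BLACK (4,3): turn L to S, flip to white, move to (5,3). |black|=6
Step 6: on WHITE (5,3): turn R to W, flip to black, move to (5,2). |black|=7
Step 7: on WHITE (5,2): turn R to N, flip to black, move to (4,2). |black|=8
Step 8: on WHITE (4,2): turn R to E, flip to black, move to (4,3). |black|=9
Step 9: on WHITE (4,3): turn R to S, flip to black, move to (5,3). |black|=10
Step 10: on BLACK (5,3): turn L to E, flip to white, move to (5,4). |black|=9

Answer: BLACK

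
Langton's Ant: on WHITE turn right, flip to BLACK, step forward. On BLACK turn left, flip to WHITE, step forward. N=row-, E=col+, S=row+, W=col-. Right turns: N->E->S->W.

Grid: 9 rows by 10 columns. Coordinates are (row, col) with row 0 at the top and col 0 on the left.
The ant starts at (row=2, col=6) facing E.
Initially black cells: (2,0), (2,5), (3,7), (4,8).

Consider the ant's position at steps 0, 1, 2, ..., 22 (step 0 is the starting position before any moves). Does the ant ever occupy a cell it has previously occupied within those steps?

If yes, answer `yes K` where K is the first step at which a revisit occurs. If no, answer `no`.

Step 1: on WHITE (2,6): turn R to S, flip to black, move to (3,6). |black|=5 — new cell
Step 2: on WHITE (3,6): turn R to W, flip to black, move to (3,5). |black|=6 — new cell
Step 3: on WHITE (3,5): turn R to N, flip to black, move to (2,5). |black|=7 — new cell
Step 4: on BLACK (2,5): turn L to W, flip to white, move to (2,4). |black|=6 — new cell
Step 5: on WHITE (2,4): turn R to N, flip to black, move to (1,4). |black|=7 — new cell
Step 6: on WHITE (1,4): turn R to E, flip to black, move to (1,5). |black|=8 — new cell
Step 7: on WHITE (1,5): turn R to S, flip to black, move to (2,5). |black|=9 — REVISIT

Answer: yes 7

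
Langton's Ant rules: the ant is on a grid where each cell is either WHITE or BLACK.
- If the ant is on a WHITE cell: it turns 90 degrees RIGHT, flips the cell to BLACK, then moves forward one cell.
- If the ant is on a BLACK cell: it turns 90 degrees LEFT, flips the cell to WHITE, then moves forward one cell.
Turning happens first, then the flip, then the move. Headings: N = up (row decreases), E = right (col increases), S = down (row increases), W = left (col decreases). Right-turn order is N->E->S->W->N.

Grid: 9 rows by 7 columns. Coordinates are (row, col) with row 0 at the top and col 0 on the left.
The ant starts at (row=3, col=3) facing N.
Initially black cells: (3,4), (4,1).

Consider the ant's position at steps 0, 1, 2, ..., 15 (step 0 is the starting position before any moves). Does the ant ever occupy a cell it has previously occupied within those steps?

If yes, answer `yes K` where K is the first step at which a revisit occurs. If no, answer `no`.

Answer: yes 5

Derivation:
Step 1: on WHITE (3,3): turn R to E, flip to black, move to (3,4). |black|=3 — new cell
Step 2: on BLACK (3,4): turn L to N, flip to white, move to (2,4). |black|=2 — new cell
Step 3: on WHITE (2,4): turn R to E, flip to black, move to (2,5). |black|=3 — new cell
Step 4: on WHITE (2,5): turn R to S, flip to black, move to (3,5). |black|=4 — new cell
Step 5: on WHITE (3,5): turn R to W, flip to black, move to (3,4). |black|=5 — REVISIT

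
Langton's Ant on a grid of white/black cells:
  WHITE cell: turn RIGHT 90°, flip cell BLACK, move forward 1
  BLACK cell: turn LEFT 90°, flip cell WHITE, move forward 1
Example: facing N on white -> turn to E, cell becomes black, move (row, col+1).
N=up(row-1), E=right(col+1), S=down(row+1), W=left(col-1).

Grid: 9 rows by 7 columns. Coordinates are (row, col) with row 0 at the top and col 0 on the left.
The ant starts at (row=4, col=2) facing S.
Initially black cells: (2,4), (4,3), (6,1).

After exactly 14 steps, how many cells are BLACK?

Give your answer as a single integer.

Step 1: on WHITE (4,2): turn R to W, flip to black, move to (4,1). |black|=4
Step 2: on WHITE (4,1): turn R to N, flip to black, move to (3,1). |black|=5
Step 3: on WHITE (3,1): turn R to E, flip to black, move to (3,2). |black|=6
Step 4: on WHITE (3,2): turn R to S, flip to black, move to (4,2). |black|=7
Step 5: on BLACK (4,2): turn L to E, flip to white, move to (4,3). |black|=6
Step 6: on BLACK (4,3): turn L to N, flip to white, move to (3,3). |black|=5
Step 7: on WHITE (3,3): turn R to E, flip to black, move to (3,4). |black|=6
Step 8: on WHITE (3,4): turn R to S, flip to black, move to (4,4). |black|=7
Step 9: on WHITE (4,4): turn R to W, flip to black, move to (4,3). |black|=8
Step 10: on WHITE (4,3): turn R to N, flip to black, move to (3,3). |black|=9
Step 11: on BLACK (3,3): turn L to W, flip to white, move to (3,2). |black|=8
Step 12: on BLACK (3,2): turn L to S, flip to white, move to (4,2). |black|=7
Step 13: on WHITE (4,2): turn R to W, flip to black, move to (4,1). |black|=8
Step 14: on BLACK (4,1): turn L to S, flip to white, move to (5,1). |black|=7

Answer: 7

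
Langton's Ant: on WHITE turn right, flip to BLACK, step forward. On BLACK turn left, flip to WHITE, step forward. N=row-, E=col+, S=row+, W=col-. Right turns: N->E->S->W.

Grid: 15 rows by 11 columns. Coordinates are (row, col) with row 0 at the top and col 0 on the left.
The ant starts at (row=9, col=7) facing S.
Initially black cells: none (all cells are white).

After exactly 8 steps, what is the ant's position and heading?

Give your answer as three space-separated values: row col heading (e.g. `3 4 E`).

Step 1: on WHITE (9,7): turn R to W, flip to black, move to (9,6). |black|=1
Step 2: on WHITE (9,6): turn R to N, flip to black, move to (8,6). |black|=2
Step 3: on WHITE (8,6): turn R to E, flip to black, move to (8,7). |black|=3
Step 4: on WHITE (8,7): turn R to S, flip to black, move to (9,7). |black|=4
Step 5: on BLACK (9,7): turn L to E, flip to white, move to (9,8). |black|=3
Step 6: on WHITE (9,8): turn R to S, flip to black, move to (10,8). |black|=4
Step 7: on WHITE (10,8): turn R to W, flip to black, move to (10,7). |black|=5
Step 8: on WHITE (10,7): turn R to N, flip to black, move to (9,7). |black|=6

Answer: 9 7 N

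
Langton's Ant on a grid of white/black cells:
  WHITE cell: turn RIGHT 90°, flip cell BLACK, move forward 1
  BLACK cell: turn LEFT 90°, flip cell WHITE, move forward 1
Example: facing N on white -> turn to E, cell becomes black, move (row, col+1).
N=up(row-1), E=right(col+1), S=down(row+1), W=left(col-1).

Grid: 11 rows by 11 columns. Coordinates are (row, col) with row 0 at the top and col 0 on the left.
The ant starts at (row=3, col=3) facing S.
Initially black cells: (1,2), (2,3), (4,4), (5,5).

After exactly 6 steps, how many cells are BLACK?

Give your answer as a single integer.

Step 1: on WHITE (3,3): turn R to W, flip to black, move to (3,2). |black|=5
Step 2: on WHITE (3,2): turn R to N, flip to black, move to (2,2). |black|=6
Step 3: on WHITE (2,2): turn R to E, flip to black, move to (2,3). |black|=7
Step 4: on BLACK (2,3): turn L to N, flip to white, move to (1,3). |black|=6
Step 5: on WHITE (1,3): turn R to E, flip to black, move to (1,4). |black|=7
Step 6: on WHITE (1,4): turn R to S, flip to black, move to (2,4). |black|=8

Answer: 8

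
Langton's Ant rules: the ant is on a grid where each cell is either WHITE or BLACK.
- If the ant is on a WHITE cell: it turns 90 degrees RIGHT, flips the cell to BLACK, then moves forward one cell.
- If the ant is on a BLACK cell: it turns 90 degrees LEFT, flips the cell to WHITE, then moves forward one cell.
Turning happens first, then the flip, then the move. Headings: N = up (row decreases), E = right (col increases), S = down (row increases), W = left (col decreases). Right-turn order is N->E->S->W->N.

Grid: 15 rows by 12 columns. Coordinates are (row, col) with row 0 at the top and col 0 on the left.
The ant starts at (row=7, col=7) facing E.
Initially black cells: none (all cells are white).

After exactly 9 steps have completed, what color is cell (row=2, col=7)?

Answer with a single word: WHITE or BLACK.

Step 1: on WHITE (7,7): turn R to S, flip to black, move to (8,7). |black|=1
Step 2: on WHITE (8,7): turn R to W, flip to black, move to (8,6). |black|=2
Step 3: on WHITE (8,6): turn R to N, flip to black, move to (7,6). |black|=3
Step 4: on WHITE (7,6): turn R to E, flip to black, move to (7,7). |black|=4
Step 5: on BLACK (7,7): turn L to N, flip to white, move to (6,7). |black|=3
Step 6: on WHITE (6,7): turn R to E, flip to black, move to (6,8). |black|=4
Step 7: on WHITE (6,8): turn R to S, flip to black, move to (7,8). |black|=5
Step 8: on WHITE (7,8): turn R to W, flip to black, move to (7,7). |black|=6
Step 9: on WHITE (7,7): turn R to N, flip to black, move to (6,7). |black|=7

Answer: WHITE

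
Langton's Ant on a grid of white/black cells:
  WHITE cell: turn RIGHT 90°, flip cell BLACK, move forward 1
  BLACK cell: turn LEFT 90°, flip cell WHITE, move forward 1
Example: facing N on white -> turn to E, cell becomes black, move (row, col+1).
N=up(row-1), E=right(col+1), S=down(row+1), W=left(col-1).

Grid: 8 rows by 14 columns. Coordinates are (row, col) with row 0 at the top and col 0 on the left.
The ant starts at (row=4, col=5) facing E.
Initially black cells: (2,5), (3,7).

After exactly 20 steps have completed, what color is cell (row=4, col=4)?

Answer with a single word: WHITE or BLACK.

Step 1: on WHITE (4,5): turn R to S, flip to black, move to (5,5). |black|=3
Step 2: on WHITE (5,5): turn R to W, flip to black, move to (5,4). |black|=4
Step 3: on WHITE (5,4): turn R to N, flip to black, move to (4,4). |black|=5
Step 4: on WHITE (4,4): turn R to E, flip to black, move to (4,5). |black|=6
Step 5: on BLACK (4,5): turn L to N, flip to white, move to (3,5). |black|=5
Step 6: on WHITE (3,5): turn R to E, flip to black, move to (3,6). |black|=6
Step 7: on WHITE (3,6): turn R to S, flip to black, move to (4,6). |black|=7
Step 8: on WHITE (4,6): turn R to W, flip to black, move to (4,5). |black|=8
Step 9: on WHITE (4,5): turn R to N, flip to black, move to (3,5). |black|=9
Step 10: on BLACK (3,5): turn L to W, flip to white, move to (3,4). |black|=8
Step 11: on WHITE (3,4): turn R to N, flip to black, move to (2,4). |black|=9
Step 12: on WHITE (2,4): turn R to E, flip to black, move to (2,5). |black|=10
Step 13: on BLACK (2,5): turn L to N, flip to white, move to (1,5). |black|=9
Step 14: on WHITE (1,5): turn R to E, flip to black, move to (1,6). |black|=10
Step 15: on WHITE (1,6): turn R to S, flip to black, move to (2,6). |black|=11
Step 16: on WHITE (2,6): turn R to W, flip to black, move to (2,5). |black|=12
Step 17: on WHITE (2,5): turn R to N, flip to black, move to (1,5). |black|=13
Step 18: on BLACK (1,5): turn L to W, flip to white, move to (1,4). |black|=12
Step 19: on WHITE (1,4): turn R to N, flip to black, move to (0,4). |black|=13
Step 20: on WHITE (0,4): turn R to E, flip to black, move to (0,5). |black|=14

Answer: BLACK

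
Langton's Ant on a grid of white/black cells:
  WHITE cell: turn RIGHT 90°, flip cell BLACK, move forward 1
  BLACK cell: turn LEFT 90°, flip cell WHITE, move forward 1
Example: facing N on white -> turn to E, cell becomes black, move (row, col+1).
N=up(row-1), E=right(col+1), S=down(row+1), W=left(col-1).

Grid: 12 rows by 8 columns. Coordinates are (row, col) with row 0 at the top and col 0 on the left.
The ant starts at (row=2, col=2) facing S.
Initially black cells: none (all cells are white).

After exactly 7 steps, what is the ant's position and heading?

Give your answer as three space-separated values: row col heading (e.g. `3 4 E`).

Step 1: on WHITE (2,2): turn R to W, flip to black, move to (2,1). |black|=1
Step 2: on WHITE (2,1): turn R to N, flip to black, move to (1,1). |black|=2
Step 3: on WHITE (1,1): turn R to E, flip to black, move to (1,2). |black|=3
Step 4: on WHITE (1,2): turn R to S, flip to black, move to (2,2). |black|=4
Step 5: on BLACK (2,2): turn L to E, flip to white, move to (2,3). |black|=3
Step 6: on WHITE (2,3): turn R to S, flip to black, move to (3,3). |black|=4
Step 7: on WHITE (3,3): turn R to W, flip to black, move to (3,2). |black|=5

Answer: 3 2 W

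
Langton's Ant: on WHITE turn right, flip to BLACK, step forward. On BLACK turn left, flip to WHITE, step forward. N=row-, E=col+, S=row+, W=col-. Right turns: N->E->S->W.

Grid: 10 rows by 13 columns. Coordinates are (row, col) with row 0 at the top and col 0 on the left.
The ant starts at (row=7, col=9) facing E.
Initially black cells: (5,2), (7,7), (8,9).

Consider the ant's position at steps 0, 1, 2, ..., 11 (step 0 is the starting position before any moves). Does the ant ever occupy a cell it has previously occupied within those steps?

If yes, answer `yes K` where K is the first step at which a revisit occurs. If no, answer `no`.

Step 1: on WHITE (7,9): turn R to S, flip to black, move to (8,9). |black|=4 — new cell
Step 2: on BLACK (8,9): turn L to E, flip to white, move to (8,10). |black|=3 — new cell
Step 3: on WHITE (8,10): turn R to S, flip to black, move to (9,10). |black|=4 — new cell
Step 4: on WHITE (9,10): turn R to W, flip to black, move to (9,9). |black|=5 — new cell
Step 5: on WHITE (9,9): turn R to N, flip to black, move to (8,9). |black|=6 — REVISIT

Answer: yes 5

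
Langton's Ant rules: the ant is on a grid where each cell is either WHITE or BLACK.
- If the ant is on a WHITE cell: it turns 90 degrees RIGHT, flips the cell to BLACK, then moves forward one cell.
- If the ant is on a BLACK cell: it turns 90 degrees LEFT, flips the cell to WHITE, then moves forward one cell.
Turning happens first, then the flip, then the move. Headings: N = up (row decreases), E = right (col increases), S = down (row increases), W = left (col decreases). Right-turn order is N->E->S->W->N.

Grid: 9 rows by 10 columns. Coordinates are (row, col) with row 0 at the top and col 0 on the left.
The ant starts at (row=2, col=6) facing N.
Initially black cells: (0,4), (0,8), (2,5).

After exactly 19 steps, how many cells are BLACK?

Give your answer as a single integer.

Step 1: on WHITE (2,6): turn R to E, flip to black, move to (2,7). |black|=4
Step 2: on WHITE (2,7): turn R to S, flip to black, move to (3,7). |black|=5
Step 3: on WHITE (3,7): turn R to W, flip to black, move to (3,6). |black|=6
Step 4: on WHITE (3,6): turn R to N, flip to black, move to (2,6). |black|=7
Step 5: on BLACK (2,6): turn L to W, flip to white, move to (2,5). |black|=6
Step 6: on BLACK (2,5): turn L to S, flip to white, move to (3,5). |black|=5
Step 7: on WHITE (3,5): turn R to W, flip to black, move to (3,4). |black|=6
Step 8: on WHITE (3,4): turn R to N, flip to black, move to (2,4). |black|=7
Step 9: on WHITE (2,4): turn R to E, flip to black, move to (2,5). |black|=8
Step 10: on WHITE (2,5): turn R to S, flip to black, move to (3,5). |black|=9
Step 11: on BLACK (3,5): turn L to E, flip to white, move to (3,6). |black|=8
Step 12: on BLACK (3,6): turn L to N, flip to white, move to (2,6). |black|=7
Step 13: on WHITE (2,6): turn R to E, flip to black, move to (2,7). |black|=8
Step 14: on BLACK (2,7): turn L to N, flip to white, move to (1,7). |black|=7
Step 15: on WHITE (1,7): turn R to E, flip to black, move to (1,8). |black|=8
Step 16: on WHITE (1,8): turn R to S, flip to black, move to (2,8). |black|=9
Step 17: on WHITE (2,8): turn R to W, flip to black, move to (2,7). |black|=10
Step 18: on WHITE (2,7): turn R to N, flip to black, move to (1,7). |black|=11
Step 19: on BLACK (1,7): turn L to W, flip to white, move to (1,6). |black|=10

Answer: 10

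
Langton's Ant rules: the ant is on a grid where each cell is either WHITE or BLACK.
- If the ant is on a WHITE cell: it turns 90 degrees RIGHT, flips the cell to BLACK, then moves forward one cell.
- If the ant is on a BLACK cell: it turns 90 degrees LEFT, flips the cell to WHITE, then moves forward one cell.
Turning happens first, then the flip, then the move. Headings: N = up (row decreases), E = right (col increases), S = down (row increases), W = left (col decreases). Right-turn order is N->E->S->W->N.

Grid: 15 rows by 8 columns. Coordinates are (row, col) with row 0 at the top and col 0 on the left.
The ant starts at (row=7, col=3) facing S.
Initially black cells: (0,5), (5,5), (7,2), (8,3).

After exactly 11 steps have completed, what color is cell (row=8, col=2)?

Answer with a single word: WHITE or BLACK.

Answer: BLACK

Derivation:
Step 1: on WHITE (7,3): turn R to W, flip to black, move to (7,2). |black|=5
Step 2: on BLACK (7,2): turn L to S, flip to white, move to (8,2). |black|=4
Step 3: on WHITE (8,2): turn R to W, flip to black, move to (8,1). |black|=5
Step 4: on WHITE (8,1): turn R to N, flip to black, move to (7,1). |black|=6
Step 5: on WHITE (7,1): turn R to E, flip to black, move to (7,2). |black|=7
Step 6: on WHITE (7,2): turn R to S, flip to black, move to (8,2). |black|=8
Step 7: on BLACK (8,2): turn L to E, flip to white, move to (8,3). |black|=7
Step 8: on BLACK (8,3): turn L to N, flip to white, move to (7,3). |black|=6
Step 9: on BLACK (7,3): turn L to W, flip to white, move to (7,2). |black|=5
Step 10: on BLACK (7,2): turn L to S, flip to white, move to (8,2). |black|=4
Step 11: on WHITE (8,2): turn R to W, flip to black, move to (8,1). |black|=5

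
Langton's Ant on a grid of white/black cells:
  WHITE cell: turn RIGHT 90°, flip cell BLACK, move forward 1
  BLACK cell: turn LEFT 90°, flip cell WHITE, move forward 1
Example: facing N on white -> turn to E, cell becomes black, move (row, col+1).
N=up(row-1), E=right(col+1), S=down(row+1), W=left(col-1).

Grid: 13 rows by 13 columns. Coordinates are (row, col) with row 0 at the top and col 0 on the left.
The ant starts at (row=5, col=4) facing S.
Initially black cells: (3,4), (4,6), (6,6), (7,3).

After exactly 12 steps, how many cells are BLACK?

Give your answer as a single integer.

Answer: 10

Derivation:
Step 1: on WHITE (5,4): turn R to W, flip to black, move to (5,3). |black|=5
Step 2: on WHITE (5,3): turn R to N, flip to black, move to (4,3). |black|=6
Step 3: on WHITE (4,3): turn R to E, flip to black, move to (4,4). |black|=7
Step 4: on WHITE (4,4): turn R to S, flip to black, move to (5,4). |black|=8
Step 5: on BLACK (5,4): turn L to E, flip to white, move to (5,5). |black|=7
Step 6: on WHITE (5,5): turn R to S, flip to black, move to (6,5). |black|=8
Step 7: on WHITE (6,5): turn R to W, flip to black, move to (6,4). |black|=9
Step 8: on WHITE (6,4): turn R to N, flip to black, move to (5,4). |black|=10
Step 9: on WHITE (5,4): turn R to E, flip to black, move to (5,5). |black|=11
Step 10: on BLACK (5,5): turn L to N, flip to white, move to (4,5). |black|=10
Step 11: on WHITE (4,5): turn R to E, flip to black, move to (4,6). |black|=11
Step 12: on BLACK (4,6): turn L to N, flip to white, move to (3,6). |black|=10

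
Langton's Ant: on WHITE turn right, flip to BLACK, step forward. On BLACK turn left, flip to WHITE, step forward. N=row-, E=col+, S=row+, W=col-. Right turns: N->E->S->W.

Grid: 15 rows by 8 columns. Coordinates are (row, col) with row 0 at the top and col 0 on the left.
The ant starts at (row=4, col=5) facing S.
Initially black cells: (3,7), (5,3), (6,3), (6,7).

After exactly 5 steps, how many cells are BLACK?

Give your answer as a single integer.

Answer: 7

Derivation:
Step 1: on WHITE (4,5): turn R to W, flip to black, move to (4,4). |black|=5
Step 2: on WHITE (4,4): turn R to N, flip to black, move to (3,4). |black|=6
Step 3: on WHITE (3,4): turn R to E, flip to black, move to (3,5). |black|=7
Step 4: on WHITE (3,5): turn R to S, flip to black, move to (4,5). |black|=8
Step 5: on BLACK (4,5): turn L to E, flip to white, move to (4,6). |black|=7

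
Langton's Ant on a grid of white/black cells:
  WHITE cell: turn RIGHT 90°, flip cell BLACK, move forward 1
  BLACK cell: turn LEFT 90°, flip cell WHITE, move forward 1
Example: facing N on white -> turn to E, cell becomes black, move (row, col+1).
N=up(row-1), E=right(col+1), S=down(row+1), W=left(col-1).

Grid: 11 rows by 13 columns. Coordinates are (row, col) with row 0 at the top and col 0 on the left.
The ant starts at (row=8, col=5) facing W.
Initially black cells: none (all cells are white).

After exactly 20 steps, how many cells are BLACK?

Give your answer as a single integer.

Answer: 6

Derivation:
Step 1: on WHITE (8,5): turn R to N, flip to black, move to (7,5). |black|=1
Step 2: on WHITE (7,5): turn R to E, flip to black, move to (7,6). |black|=2
Step 3: on WHITE (7,6): turn R to S, flip to black, move to (8,6). |black|=3
Step 4: on WHITE (8,6): turn R to W, flip to black, move to (8,5). |black|=4
Step 5: on BLACK (8,5): turn L to S, flip to white, move to (9,5). |black|=3
Step 6: on WHITE (9,5): turn R to W, flip to black, move to (9,4). |black|=4
Step 7: on WHITE (9,4): turn R to N, flip to black, move to (8,4). |black|=5
Step 8: on WHITE (8,4): turn R to E, flip to black, move to (8,5). |black|=6
Step 9: on WHITE (8,5): turn R to S, flip to black, move to (9,5). |black|=7
Step 10: on BLACK (9,5): turn L to E, flip to white, move to (9,6). |black|=6
Step 11: on WHITE (9,6): turn R to S, flip to black, move to (10,6). |black|=7
Step 12: on WHITE (10,6): turn R to W, flip to black, move to (10,5). |black|=8
Step 13: on WHITE (10,5): turn R to N, flip to black, move to (9,5). |black|=9
Step 14: on WHITE (9,5): turn R to E, flip to black, move to (9,6). |black|=10
Step 15: on BLACK (9,6): turn L to N, flip to white, move to (8,6). |black|=9
Step 16: on BLACK (8,6): turn L to W, flip to white, move to (8,5). |black|=8
Step 17: on BLACK (8,5): turn L to S, flip to white, move to (9,5). |black|=7
Step 18: on BLACK (9,5): turn L to E, flip to white, move to (9,6). |black|=6
Step 19: on WHITE (9,6): turn R to S, flip to black, move to (10,6). |black|=7
Step 20: on BLACK (10,6): turn L to E, flip to white, move to (10,7). |black|=6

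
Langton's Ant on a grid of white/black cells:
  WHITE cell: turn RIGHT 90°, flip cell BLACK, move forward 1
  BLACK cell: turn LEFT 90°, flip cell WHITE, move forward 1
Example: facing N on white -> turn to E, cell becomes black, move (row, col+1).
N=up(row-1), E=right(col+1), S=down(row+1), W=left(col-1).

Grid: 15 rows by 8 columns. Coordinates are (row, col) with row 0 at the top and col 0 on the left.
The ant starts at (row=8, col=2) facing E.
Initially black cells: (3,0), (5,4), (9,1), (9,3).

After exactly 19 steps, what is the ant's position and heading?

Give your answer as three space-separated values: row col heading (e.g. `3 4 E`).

Answer: 12 3 S

Derivation:
Step 1: on WHITE (8,2): turn R to S, flip to black, move to (9,2). |black|=5
Step 2: on WHITE (9,2): turn R to W, flip to black, move to (9,1). |black|=6
Step 3: on BLACK (9,1): turn L to S, flip to white, move to (10,1). |black|=5
Step 4: on WHITE (10,1): turn R to W, flip to black, move to (10,0). |black|=6
Step 5: on WHITE (10,0): turn R to N, flip to black, move to (9,0). |black|=7
Step 6: on WHITE (9,0): turn R to E, flip to black, move to (9,1). |black|=8
Step 7: on WHITE (9,1): turn R to S, flip to black, move to (10,1). |black|=9
Step 8: on BLACK (10,1): turn L to E, flip to white, move to (10,2). |black|=8
Step 9: on WHITE (10,2): turn R to S, flip to black, move to (11,2). |black|=9
Step 10: on WHITE (11,2): turn R to W, flip to black, move to (11,1). |black|=10
Step 11: on WHITE (11,1): turn R to N, flip to black, move to (10,1). |black|=11
Step 12: on WHITE (10,1): turn R to E, flip to black, move to (10,2). |black|=12
Step 13: on BLACK (10,2): turn L to N, flip to white, move to (9,2). |black|=11
Step 14: on BLACK (9,2): turn L to W, flip to white, move to (9,1). |black|=10
Step 15: on BLACK (9,1): turn L to S, flip to white, move to (10,1). |black|=9
Step 16: on BLACK (10,1): turn L to E, flip to white, move to (10,2). |black|=8
Step 17: on WHITE (10,2): turn R to S, flip to black, move to (11,2). |black|=9
Step 18: on BLACK (11,2): turn L to E, flip to white, move to (11,3). |black|=8
Step 19: on WHITE (11,3): turn R to S, flip to black, move to (12,3). |black|=9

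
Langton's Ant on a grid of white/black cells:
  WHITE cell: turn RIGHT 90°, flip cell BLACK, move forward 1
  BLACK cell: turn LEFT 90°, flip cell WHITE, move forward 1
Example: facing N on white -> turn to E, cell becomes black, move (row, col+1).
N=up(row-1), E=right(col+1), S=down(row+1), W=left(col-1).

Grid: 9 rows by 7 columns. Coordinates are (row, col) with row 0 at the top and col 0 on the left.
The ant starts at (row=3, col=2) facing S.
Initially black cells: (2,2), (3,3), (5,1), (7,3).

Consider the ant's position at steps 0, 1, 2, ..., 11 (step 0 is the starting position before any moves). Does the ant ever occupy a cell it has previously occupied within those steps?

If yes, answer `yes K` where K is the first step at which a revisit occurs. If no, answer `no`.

Step 1: on WHITE (3,2): turn R to W, flip to black, move to (3,1). |black|=5 — new cell
Step 2: on WHITE (3,1): turn R to N, flip to black, move to (2,1). |black|=6 — new cell
Step 3: on WHITE (2,1): turn R to E, flip to black, move to (2,2). |black|=7 — new cell
Step 4: on BLACK (2,2): turn L to N, flip to white, move to (1,2). |black|=6 — new cell
Step 5: on WHITE (1,2): turn R to E, flip to black, move to (1,3). |black|=7 — new cell
Step 6: on WHITE (1,3): turn R to S, flip to black, move to (2,3). |black|=8 — new cell
Step 7: on WHITE (2,3): turn R to W, flip to black, move to (2,2). |black|=9 — REVISIT

Answer: yes 7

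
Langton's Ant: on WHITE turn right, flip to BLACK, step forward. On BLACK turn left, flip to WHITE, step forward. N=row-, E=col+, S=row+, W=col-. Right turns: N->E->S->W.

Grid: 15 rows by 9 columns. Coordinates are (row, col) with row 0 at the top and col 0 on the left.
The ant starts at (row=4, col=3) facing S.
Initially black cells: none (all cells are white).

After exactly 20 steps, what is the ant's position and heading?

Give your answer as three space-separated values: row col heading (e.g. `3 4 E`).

Step 1: on WHITE (4,3): turn R to W, flip to black, move to (4,2). |black|=1
Step 2: on WHITE (4,2): turn R to N, flip to black, move to (3,2). |black|=2
Step 3: on WHITE (3,2): turn R to E, flip to black, move to (3,3). |black|=3
Step 4: on WHITE (3,3): turn R to S, flip to black, move to (4,3). |black|=4
Step 5: on BLACK (4,3): turn L to E, flip to white, move to (4,4). |black|=3
Step 6: on WHITE (4,4): turn R to S, flip to black, move to (5,4). |black|=4
Step 7: on WHITE (5,4): turn R to W, flip to black, move to (5,3). |black|=5
Step 8: on WHITE (5,3): turn R to N, flip to black, move to (4,3). |black|=6
Step 9: on WHITE (4,3): turn R to E, flip to black, move to (4,4). |black|=7
Step 10: on BLACK (4,4): turn L to N, flip to white, move to (3,4). |black|=6
Step 11: on WHITE (3,4): turn R to E, flip to black, move to (3,5). |black|=7
Step 12: on WHITE (3,5): turn R to S, flip to black, move to (4,5). |black|=8
Step 13: on WHITE (4,5): turn R to W, flip to black, move to (4,4). |black|=9
Step 14: on WHITE (4,4): turn R to N, flip to black, move to (3,4). |black|=10
Step 15: on BLACK (3,4): turn L to W, flip to white, move to (3,3). |black|=9
Step 16: on BLACK (3,3): turn L to S, flip to white, move to (4,3). |black|=8
Step 17: on BLACK (4,3): turn L to E, flip to white, move to (4,4). |black|=7
Step 18: on BLACK (4,4): turn L to N, flip to white, move to (3,4). |black|=6
Step 19: on WHITE (3,4): turn R to E, flip to black, move to (3,5). |black|=7
Step 20: on BLACK (3,5): turn L to N, flip to white, move to (2,5). |black|=6

Answer: 2 5 N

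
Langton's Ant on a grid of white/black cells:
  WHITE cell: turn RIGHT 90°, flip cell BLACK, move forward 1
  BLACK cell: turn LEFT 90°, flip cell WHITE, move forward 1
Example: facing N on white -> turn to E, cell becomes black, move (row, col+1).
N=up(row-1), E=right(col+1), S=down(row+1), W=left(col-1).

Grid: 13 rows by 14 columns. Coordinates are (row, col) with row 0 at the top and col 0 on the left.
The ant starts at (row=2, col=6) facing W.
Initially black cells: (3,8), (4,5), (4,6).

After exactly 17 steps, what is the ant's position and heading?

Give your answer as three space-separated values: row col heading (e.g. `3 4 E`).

Step 1: on WHITE (2,6): turn R to N, flip to black, move to (1,6). |black|=4
Step 2: on WHITE (1,6): turn R to E, flip to black, move to (1,7). |black|=5
Step 3: on WHITE (1,7): turn R to S, flip to black, move to (2,7). |black|=6
Step 4: on WHITE (2,7): turn R to W, flip to black, move to (2,6). |black|=7
Step 5: on BLACK (2,6): turn L to S, flip to white, move to (3,6). |black|=6
Step 6: on WHITE (3,6): turn R to W, flip to black, move to (3,5). |black|=7
Step 7: on WHITE (3,5): turn R to N, flip to black, move to (2,5). |black|=8
Step 8: on WHITE (2,5): turn R to E, flip to black, move to (2,6). |black|=9
Step 9: on WHITE (2,6): turn R to S, flip to black, move to (3,6). |black|=10
Step 10: on BLACK (3,6): turn L to E, flip to white, move to (3,7). |black|=9
Step 11: on WHITE (3,7): turn R to S, flip to black, move to (4,7). |black|=10
Step 12: on WHITE (4,7): turn R to W, flip to black, move to (4,6). |black|=11
Step 13: on BLACK (4,6): turn L to S, flip to white, move to (5,6). |black|=10
Step 14: on WHITE (5,6): turn R to W, flip to black, move to (5,5). |black|=11
Step 15: on WHITE (5,5): turn R to N, flip to black, move to (4,5). |black|=12
Step 16: on BLACK (4,5): turn L to W, flip to white, move to (4,4). |black|=11
Step 17: on WHITE (4,4): turn R to N, flip to black, move to (3,4). |black|=12

Answer: 3 4 N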